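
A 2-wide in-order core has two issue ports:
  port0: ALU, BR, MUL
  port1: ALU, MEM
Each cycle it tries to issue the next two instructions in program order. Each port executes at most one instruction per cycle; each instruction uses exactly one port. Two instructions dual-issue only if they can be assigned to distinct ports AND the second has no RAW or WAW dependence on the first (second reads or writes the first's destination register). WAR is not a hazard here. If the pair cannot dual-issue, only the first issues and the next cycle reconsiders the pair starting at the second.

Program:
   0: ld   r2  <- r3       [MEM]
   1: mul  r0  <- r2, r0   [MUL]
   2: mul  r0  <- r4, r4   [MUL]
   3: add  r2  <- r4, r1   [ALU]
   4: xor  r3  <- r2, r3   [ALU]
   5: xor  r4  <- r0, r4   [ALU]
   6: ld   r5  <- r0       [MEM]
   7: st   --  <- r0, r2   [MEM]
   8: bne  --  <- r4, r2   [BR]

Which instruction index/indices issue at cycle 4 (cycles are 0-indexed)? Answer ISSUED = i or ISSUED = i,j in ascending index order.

ISSUED = 6

#0 head=0: ld.MEM i0 RAW r2
#1 head=1: mul.MUL i1 no-port MUL/MUL
#2 head=2: mul.MUL;add.ALU i2/i3 pair
#3 head=4: xor.ALU;xor.ALU i4/i5 pair
#4 head=6: ld.MEM i6 no-port MEM/MEM
#5 head=7: st.MEM;bne.BR i7/i8 pair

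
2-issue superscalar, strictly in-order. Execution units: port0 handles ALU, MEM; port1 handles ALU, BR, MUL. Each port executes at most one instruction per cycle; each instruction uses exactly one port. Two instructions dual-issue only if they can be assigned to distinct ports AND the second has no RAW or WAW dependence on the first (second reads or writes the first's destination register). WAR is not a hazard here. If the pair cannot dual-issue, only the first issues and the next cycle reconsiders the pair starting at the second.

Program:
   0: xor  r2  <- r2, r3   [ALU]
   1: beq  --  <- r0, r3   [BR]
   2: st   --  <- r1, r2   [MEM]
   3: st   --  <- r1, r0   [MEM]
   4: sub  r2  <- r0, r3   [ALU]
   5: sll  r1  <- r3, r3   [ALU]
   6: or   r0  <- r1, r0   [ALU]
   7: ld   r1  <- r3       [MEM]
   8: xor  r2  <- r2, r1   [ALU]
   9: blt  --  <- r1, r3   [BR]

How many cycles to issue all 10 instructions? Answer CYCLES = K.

CYCLES = 6

0. xor.ALU/beq.BR @i0+i1  | pair
1. st.MEM @i2  | no-port MEM/MEM
2. st.MEM/sub.ALU @i3+i4  | pair
3. sll.ALU @i5  | RAW r1
4. or.ALU/ld.MEM @i6+i7  | pair
5. xor.ALU/blt.BR @i8+i9  | pair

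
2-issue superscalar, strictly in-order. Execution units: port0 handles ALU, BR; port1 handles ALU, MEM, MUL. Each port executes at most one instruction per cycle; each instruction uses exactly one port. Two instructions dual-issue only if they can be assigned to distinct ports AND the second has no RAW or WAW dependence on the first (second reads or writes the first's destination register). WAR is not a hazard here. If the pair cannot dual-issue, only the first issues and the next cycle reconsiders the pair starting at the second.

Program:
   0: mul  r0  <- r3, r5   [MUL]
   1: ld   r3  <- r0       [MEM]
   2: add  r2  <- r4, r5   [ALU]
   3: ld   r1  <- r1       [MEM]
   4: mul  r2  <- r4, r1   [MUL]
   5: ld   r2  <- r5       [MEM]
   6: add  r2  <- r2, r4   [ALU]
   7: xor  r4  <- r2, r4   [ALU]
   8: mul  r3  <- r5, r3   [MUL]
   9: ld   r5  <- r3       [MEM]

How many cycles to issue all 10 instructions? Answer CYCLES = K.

CYCLES = 8

0. mul.MUL @i0  | no-port MUL/MEM
1. ld.MEM;add.ALU @i1&i2  | pair
2. ld.MEM @i3  | no-port MEM/MUL
3. mul.MUL @i4  | no-port MUL/MEM
4. ld.MEM @i5  | RAW+WAW r2
5. add.ALU @i6  | RAW r2
6. xor.ALU;mul.MUL @i7&i8  | pair
7. ld.MEM @i9  | tail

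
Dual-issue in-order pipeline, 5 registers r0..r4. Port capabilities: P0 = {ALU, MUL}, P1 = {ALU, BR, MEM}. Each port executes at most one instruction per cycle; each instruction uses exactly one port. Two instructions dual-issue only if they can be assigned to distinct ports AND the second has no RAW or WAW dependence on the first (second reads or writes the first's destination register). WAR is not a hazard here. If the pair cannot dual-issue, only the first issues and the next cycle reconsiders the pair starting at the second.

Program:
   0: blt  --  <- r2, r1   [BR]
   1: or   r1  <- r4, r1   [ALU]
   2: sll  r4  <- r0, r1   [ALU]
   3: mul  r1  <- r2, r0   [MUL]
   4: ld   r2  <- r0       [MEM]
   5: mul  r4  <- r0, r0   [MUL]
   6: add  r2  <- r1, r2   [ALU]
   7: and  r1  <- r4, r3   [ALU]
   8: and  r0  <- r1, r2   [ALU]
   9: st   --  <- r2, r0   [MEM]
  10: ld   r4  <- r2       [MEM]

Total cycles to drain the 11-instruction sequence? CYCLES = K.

CYCLES = 7

#0 head=0: blt.BR or.ALU i0&i1 pair
#1 head=2: sll.ALU mul.MUL i2&i3 pair
#2 head=4: ld.MEM mul.MUL i4&i5 pair
#3 head=6: add.ALU and.ALU i6&i7 pair
#4 head=8: and.ALU i8 RAW r0
#5 head=9: st.MEM i9 no-port MEM/MEM
#6 head=10: ld.MEM i10 tail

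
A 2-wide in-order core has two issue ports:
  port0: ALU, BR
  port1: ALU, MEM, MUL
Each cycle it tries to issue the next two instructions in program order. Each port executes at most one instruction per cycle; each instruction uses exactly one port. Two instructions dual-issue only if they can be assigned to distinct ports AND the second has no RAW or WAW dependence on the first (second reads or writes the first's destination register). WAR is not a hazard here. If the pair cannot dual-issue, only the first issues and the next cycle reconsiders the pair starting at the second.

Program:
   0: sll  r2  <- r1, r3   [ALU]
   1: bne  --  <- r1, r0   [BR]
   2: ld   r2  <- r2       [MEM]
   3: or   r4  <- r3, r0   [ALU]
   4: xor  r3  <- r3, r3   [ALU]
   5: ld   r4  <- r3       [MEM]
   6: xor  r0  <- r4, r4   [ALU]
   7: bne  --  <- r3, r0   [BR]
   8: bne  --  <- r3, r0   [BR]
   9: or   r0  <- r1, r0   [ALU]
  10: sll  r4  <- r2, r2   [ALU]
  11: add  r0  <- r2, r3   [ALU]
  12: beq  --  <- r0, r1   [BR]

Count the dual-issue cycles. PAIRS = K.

c0: i0+i1 sll.ALU bne.BR  pair
c1: i2+i3 ld.MEM or.ALU  pair
c2: i4 xor.ALU  RAW r3
c3: i5 ld.MEM  RAW r4
c4: i6 xor.ALU  RAW r0
c5: i7 bne.BR  no-port BR/BR
c6: i8+i9 bne.BR or.ALU  pair
c7: i10+i11 sll.ALU add.ALU  pair
c8: i12 beq.BR  tail

PAIRS = 4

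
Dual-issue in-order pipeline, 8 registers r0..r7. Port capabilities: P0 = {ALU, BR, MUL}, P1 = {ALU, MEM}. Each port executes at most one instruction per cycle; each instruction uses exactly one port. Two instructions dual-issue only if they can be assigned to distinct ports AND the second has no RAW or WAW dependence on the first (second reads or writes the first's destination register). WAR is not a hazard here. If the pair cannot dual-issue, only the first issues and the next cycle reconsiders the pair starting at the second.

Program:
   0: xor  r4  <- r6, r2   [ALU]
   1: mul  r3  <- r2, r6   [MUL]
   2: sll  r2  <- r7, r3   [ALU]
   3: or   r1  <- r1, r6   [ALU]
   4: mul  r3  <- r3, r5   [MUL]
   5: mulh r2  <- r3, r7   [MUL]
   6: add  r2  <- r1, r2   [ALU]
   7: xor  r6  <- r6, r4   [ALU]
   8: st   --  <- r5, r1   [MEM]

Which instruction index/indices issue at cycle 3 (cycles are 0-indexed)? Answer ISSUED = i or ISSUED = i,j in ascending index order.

[0] i0+i1  xor/mul  -- pair
[1] i2+i3  sll/or  -- pair
[2] i4  mul  -- no-port MUL/MUL
[3] i5  mulh  -- RAW+WAW r2
[4] i6+i7  add/xor  -- pair
[5] i8  st  -- tail

ISSUED = 5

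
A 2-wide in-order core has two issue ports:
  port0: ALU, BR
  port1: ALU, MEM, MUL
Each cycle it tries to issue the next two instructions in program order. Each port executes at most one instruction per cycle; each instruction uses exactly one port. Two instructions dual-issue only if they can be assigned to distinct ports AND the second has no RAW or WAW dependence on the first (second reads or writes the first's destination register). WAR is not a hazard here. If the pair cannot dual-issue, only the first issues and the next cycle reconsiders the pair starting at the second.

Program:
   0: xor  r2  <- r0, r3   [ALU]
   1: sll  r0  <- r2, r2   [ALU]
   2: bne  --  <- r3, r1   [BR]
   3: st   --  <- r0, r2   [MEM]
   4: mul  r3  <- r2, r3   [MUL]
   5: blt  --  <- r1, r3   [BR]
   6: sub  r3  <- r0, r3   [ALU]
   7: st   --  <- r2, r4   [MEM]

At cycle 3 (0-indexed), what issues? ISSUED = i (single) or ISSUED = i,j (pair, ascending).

t=0 i0:xor ; RAW r2
t=1 i1,i2:sll+bne ; 2-wide
t=2 i3:st ; no-port MEM/MUL
t=3 i4:mul ; RAW r3
t=4 i5,i6:blt+sub ; 2-wide
t=5 i7:st ; tail

ISSUED = 4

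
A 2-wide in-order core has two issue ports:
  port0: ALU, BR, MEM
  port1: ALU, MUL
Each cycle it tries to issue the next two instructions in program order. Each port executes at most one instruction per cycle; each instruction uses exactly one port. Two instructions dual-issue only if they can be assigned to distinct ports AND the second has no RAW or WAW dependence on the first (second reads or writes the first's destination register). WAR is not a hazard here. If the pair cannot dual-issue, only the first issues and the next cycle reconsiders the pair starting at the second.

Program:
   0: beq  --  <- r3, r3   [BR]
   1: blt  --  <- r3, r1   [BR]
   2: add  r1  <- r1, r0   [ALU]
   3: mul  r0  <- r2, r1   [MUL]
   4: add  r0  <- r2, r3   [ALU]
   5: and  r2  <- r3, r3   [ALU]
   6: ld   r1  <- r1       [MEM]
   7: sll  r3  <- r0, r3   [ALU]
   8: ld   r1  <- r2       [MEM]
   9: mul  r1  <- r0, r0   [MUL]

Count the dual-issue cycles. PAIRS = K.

PAIRS = 3

c0: i0 beq.BR  no-port BR/BR
c1: i1/i2 blt.BR+add.ALU  dual
c2: i3 mul.MUL  WAW r0
c3: i4/i5 add.ALU+and.ALU  dual
c4: i6/i7 ld.MEM+sll.ALU  dual
c5: i8 ld.MEM  WAW r1
c6: i9 mul.MUL  tail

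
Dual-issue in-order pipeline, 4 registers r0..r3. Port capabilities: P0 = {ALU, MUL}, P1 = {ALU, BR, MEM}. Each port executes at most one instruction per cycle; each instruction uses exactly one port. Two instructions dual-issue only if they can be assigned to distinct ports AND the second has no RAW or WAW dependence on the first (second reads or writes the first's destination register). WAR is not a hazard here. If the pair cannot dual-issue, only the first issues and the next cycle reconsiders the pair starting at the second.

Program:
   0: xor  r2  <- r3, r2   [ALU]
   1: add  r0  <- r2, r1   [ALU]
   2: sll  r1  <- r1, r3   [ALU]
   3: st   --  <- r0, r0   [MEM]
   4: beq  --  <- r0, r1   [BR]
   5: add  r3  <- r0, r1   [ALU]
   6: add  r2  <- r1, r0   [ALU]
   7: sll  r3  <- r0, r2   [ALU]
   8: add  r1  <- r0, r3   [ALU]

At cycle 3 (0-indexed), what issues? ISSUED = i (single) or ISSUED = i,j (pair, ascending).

ISSUED = 4,5

  cy0 -> i0 (xor.ALU) RAW r2
  cy1 -> i1/i2 (add.ALU;sll.ALU) dual
  cy2 -> i3 (st.MEM) no-port MEM/BR
  cy3 -> i4/i5 (beq.BR;add.ALU) dual
  cy4 -> i6 (add.ALU) RAW r2
  cy5 -> i7 (sll.ALU) RAW r3
  cy6 -> i8 (add.ALU) tail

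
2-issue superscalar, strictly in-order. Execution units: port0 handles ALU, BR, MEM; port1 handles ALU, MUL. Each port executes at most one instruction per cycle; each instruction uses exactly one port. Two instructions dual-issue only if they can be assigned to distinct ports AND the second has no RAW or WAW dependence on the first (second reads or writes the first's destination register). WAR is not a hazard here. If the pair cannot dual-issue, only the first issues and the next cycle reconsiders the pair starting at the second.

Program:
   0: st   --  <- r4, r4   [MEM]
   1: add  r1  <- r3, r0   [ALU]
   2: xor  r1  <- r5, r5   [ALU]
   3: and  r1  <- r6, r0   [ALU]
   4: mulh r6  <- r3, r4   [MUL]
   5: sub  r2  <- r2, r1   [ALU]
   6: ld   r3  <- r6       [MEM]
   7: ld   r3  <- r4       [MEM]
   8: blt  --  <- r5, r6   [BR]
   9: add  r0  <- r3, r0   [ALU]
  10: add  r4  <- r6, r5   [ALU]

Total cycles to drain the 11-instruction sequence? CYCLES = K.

#0 head=0: st.MEM add.ALU i0,i1 dual
#1 head=2: xor.ALU i2 WAW r1
#2 head=3: and.ALU mulh.MUL i3,i4 dual
#3 head=5: sub.ALU ld.MEM i5,i6 dual
#4 head=7: ld.MEM i7 no-port MEM/BR
#5 head=8: blt.BR add.ALU i8,i9 dual
#6 head=10: add.ALU i10 tail

CYCLES = 7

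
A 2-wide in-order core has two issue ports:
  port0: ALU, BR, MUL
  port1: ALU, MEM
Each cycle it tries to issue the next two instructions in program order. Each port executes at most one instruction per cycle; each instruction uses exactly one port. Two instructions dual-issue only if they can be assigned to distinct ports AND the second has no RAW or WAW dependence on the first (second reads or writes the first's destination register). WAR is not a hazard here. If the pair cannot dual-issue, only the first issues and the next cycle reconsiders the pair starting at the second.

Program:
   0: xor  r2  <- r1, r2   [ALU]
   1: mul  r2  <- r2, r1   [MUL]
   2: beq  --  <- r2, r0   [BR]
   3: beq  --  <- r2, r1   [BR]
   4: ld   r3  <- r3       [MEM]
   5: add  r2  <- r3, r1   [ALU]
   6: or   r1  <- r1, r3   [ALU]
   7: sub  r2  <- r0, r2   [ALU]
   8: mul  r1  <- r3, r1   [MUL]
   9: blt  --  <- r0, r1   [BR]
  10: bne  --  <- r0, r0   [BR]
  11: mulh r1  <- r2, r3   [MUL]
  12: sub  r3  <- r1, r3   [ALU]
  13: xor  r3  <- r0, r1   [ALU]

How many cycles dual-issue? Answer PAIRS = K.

t=0 i0:xor ; RAW+WAW r2
t=1 i1:mul ; no-port MUL/BR
t=2 i2:beq ; no-port BR/BR
t=3 i3/i4:beq;ld ; 2-wide
t=4 i5/i6:add;or ; 2-wide
t=5 i7/i8:sub;mul ; 2-wide
t=6 i9:blt ; no-port BR/BR
t=7 i10:bne ; no-port BR/MUL
t=8 i11:mulh ; RAW r1
t=9 i12:sub ; WAW r3
t=10 i13:xor ; tail

PAIRS = 3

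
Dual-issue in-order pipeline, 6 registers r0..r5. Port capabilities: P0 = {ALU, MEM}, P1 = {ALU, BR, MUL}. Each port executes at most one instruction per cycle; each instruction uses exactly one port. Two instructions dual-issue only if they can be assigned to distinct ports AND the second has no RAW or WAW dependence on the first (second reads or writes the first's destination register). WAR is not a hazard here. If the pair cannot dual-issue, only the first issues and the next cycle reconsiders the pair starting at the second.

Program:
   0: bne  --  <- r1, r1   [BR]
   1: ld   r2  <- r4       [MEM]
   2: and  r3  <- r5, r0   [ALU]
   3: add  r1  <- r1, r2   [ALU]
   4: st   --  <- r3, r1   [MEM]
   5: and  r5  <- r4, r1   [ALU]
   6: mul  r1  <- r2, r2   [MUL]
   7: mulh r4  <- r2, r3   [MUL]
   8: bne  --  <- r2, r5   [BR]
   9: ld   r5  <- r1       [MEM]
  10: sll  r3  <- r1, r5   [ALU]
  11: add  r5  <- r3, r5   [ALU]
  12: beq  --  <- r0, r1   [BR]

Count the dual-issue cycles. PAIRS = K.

[0] i0+i1  bne.BR ld.MEM  -- dual
[1] i2+i3  and.ALU add.ALU  -- dual
[2] i4+i5  st.MEM and.ALU  -- dual
[3] i6  mul.MUL  -- no-port MUL/MUL
[4] i7  mulh.MUL  -- no-port MUL/BR
[5] i8+i9  bne.BR ld.MEM  -- dual
[6] i10  sll.ALU  -- RAW r3
[7] i11+i12  add.ALU beq.BR  -- dual

PAIRS = 5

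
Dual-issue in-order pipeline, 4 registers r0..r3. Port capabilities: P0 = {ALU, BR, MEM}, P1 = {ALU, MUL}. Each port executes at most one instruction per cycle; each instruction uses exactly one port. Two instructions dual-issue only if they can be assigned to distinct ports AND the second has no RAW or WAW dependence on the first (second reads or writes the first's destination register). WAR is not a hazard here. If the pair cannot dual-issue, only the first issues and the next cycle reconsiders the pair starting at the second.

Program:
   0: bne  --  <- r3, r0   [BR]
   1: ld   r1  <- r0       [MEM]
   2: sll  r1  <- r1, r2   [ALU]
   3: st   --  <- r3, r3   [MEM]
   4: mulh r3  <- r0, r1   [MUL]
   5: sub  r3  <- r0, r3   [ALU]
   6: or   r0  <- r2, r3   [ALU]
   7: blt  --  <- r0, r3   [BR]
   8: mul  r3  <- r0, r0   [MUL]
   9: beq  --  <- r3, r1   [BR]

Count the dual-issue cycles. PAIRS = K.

PAIRS = 2

[0] i0  bne  -- no-port BR/MEM
[1] i1  ld  -- RAW+WAW r1
[2] i2+i3  sll st  -- pair
[3] i4  mulh  -- RAW+WAW r3
[4] i5  sub  -- RAW r3
[5] i6  or  -- RAW r0
[6] i7+i8  blt mul  -- pair
[7] i9  beq  -- tail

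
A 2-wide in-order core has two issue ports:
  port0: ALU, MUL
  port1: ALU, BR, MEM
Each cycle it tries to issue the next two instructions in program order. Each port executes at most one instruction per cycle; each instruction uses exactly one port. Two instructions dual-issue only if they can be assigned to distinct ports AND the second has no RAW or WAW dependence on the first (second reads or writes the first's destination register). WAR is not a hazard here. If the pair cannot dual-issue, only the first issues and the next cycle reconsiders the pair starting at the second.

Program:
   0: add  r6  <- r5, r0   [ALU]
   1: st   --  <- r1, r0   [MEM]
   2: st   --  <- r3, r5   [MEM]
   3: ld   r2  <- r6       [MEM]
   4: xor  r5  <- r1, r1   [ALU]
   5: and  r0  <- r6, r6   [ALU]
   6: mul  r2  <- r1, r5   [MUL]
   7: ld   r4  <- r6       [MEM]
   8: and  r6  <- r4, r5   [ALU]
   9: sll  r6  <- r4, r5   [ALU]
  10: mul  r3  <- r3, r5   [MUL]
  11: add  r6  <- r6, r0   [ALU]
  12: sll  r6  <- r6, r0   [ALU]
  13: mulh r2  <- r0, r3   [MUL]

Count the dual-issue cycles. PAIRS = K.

c0: i0&i1 add.ALU;st.MEM  dual
c1: i2 st.MEM  no-port MEM/MEM
c2: i3&i4 ld.MEM;xor.ALU  dual
c3: i5&i6 and.ALU;mul.MUL  dual
c4: i7 ld.MEM  RAW r4
c5: i8 and.ALU  WAW r6
c6: i9&i10 sll.ALU;mul.MUL  dual
c7: i11 add.ALU  RAW+WAW r6
c8: i12&i13 sll.ALU;mulh.MUL  dual

PAIRS = 5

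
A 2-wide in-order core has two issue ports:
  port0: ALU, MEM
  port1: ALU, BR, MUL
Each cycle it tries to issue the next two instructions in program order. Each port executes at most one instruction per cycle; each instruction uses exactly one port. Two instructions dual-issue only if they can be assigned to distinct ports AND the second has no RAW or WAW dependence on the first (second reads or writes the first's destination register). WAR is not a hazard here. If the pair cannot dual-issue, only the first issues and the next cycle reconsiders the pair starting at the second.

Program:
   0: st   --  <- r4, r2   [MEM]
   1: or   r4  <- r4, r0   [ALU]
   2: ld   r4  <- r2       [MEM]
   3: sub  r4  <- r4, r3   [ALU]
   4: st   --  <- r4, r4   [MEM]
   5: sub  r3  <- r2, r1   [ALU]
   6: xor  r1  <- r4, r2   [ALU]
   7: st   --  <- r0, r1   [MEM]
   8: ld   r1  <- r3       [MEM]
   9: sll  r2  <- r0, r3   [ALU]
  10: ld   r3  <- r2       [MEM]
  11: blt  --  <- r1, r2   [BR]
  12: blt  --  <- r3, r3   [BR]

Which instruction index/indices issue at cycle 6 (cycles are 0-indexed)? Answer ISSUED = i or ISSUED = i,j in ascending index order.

ISSUED = 8,9

0. st.MEM+or.ALU @i0&i1  | 2-wide
1. ld.MEM @i2  | RAW+WAW r4
2. sub.ALU @i3  | RAW r4
3. st.MEM+sub.ALU @i4&i5  | 2-wide
4. xor.ALU @i6  | RAW r1
5. st.MEM @i7  | no-port MEM/MEM
6. ld.MEM+sll.ALU @i8&i9  | 2-wide
7. ld.MEM+blt.BR @i10&i11  | 2-wide
8. blt.BR @i12  | tail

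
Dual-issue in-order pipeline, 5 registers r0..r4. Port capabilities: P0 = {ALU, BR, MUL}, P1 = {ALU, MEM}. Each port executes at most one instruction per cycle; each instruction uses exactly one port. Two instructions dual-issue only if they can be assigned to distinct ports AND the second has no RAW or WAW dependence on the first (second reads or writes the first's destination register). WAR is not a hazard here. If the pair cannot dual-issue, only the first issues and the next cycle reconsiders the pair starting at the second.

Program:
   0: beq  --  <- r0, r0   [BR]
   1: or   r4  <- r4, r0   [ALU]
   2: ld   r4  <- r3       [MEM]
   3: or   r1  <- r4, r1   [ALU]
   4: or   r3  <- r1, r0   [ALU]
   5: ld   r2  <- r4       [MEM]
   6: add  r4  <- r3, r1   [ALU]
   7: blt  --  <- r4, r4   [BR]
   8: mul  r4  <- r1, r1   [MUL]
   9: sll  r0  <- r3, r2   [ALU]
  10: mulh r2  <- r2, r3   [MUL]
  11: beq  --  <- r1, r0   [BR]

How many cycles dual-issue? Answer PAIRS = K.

PAIRS = 3

t=0 i0&i1:beq.BR;or.ALU ; pair
t=1 i2:ld.MEM ; RAW r4
t=2 i3:or.ALU ; RAW r1
t=3 i4&i5:or.ALU;ld.MEM ; pair
t=4 i6:add.ALU ; RAW r4
t=5 i7:blt.BR ; no-port BR/MUL
t=6 i8&i9:mul.MUL;sll.ALU ; pair
t=7 i10:mulh.MUL ; no-port MUL/BR
t=8 i11:beq.BR ; tail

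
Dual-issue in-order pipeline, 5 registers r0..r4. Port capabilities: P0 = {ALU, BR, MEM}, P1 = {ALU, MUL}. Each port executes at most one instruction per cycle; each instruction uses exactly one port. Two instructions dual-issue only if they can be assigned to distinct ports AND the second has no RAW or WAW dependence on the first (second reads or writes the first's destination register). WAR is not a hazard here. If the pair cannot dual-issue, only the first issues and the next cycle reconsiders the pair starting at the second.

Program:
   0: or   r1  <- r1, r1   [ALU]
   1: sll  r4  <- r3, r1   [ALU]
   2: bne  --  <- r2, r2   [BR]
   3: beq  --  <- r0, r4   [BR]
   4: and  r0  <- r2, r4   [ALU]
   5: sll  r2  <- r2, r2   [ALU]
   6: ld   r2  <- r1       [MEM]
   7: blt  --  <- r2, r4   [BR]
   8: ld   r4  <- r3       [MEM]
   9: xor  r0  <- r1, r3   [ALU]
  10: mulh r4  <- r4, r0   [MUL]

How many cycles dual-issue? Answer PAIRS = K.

0. or.ALU @i0  | RAW r1
1. sll.ALU/bne.BR @i1+i2  | dual
2. beq.BR/and.ALU @i3+i4  | dual
3. sll.ALU @i5  | WAW r2
4. ld.MEM @i6  | no-port MEM/BR
5. blt.BR @i7  | no-port BR/MEM
6. ld.MEM/xor.ALU @i8+i9  | dual
7. mulh.MUL @i10  | tail

PAIRS = 3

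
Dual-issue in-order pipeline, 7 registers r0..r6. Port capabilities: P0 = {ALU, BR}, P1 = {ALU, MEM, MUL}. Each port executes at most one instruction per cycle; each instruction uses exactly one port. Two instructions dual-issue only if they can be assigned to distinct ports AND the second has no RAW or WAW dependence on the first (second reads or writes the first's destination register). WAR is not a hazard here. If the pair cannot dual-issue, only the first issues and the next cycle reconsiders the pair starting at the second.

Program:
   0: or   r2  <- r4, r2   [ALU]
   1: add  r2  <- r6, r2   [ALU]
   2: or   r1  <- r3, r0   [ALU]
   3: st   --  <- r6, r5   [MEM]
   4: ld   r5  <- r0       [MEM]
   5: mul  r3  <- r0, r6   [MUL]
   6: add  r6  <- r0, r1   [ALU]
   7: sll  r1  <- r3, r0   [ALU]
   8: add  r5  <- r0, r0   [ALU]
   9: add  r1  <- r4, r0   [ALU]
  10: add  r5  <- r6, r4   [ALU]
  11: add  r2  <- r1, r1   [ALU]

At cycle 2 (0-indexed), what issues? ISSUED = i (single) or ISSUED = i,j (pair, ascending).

[0] i0  or.ALU  -- RAW+WAW r2
[1] i1,i2  add.ALU+or.ALU  -- pair
[2] i3  st.MEM  -- no-port MEM/MEM
[3] i4  ld.MEM  -- no-port MEM/MUL
[4] i5,i6  mul.MUL+add.ALU  -- pair
[5] i7,i8  sll.ALU+add.ALU  -- pair
[6] i9,i10  add.ALU+add.ALU  -- pair
[7] i11  add.ALU  -- tail

ISSUED = 3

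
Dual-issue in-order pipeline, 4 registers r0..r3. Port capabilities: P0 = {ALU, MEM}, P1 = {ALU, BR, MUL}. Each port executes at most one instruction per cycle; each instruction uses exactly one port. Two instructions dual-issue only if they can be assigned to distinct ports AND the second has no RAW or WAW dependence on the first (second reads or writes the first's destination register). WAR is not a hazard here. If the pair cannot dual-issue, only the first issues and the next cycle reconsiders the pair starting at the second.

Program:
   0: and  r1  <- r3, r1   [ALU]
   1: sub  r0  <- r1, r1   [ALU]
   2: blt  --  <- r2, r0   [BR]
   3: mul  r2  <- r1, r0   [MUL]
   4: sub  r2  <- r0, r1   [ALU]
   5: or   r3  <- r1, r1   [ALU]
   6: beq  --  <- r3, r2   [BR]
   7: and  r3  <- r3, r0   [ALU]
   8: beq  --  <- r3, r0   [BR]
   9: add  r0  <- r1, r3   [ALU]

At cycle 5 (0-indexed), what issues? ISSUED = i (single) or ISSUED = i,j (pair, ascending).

t=0 i0:and.ALU ; RAW r1
t=1 i1:sub.ALU ; RAW r0
t=2 i2:blt.BR ; no-port BR/MUL
t=3 i3:mul.MUL ; WAW r2
t=4 i4,i5:sub.ALU;or.ALU ; pair
t=5 i6,i7:beq.BR;and.ALU ; pair
t=6 i8,i9:beq.BR;add.ALU ; pair

ISSUED = 6,7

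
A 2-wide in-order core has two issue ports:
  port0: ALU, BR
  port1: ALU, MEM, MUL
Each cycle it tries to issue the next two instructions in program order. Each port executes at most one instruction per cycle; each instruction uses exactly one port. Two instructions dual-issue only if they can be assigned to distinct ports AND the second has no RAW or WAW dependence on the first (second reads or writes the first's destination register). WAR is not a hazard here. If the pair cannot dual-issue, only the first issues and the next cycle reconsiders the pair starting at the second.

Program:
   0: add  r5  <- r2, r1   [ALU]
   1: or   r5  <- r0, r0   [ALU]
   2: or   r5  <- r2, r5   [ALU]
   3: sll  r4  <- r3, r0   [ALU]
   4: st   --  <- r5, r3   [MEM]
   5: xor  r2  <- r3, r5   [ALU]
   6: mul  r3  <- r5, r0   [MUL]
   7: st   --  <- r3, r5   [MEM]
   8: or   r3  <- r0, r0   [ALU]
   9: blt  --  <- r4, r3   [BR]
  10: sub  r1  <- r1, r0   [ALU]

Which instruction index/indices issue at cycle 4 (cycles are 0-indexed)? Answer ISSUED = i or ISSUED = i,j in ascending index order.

t=0 i0:add.ALU ; WAW r5
t=1 i1:or.ALU ; RAW+WAW r5
t=2 i2+i3:or.ALU sll.ALU ; dual
t=3 i4+i5:st.MEM xor.ALU ; dual
t=4 i6:mul.MUL ; no-port MUL/MEM
t=5 i7+i8:st.MEM or.ALU ; dual
t=6 i9+i10:blt.BR sub.ALU ; dual

ISSUED = 6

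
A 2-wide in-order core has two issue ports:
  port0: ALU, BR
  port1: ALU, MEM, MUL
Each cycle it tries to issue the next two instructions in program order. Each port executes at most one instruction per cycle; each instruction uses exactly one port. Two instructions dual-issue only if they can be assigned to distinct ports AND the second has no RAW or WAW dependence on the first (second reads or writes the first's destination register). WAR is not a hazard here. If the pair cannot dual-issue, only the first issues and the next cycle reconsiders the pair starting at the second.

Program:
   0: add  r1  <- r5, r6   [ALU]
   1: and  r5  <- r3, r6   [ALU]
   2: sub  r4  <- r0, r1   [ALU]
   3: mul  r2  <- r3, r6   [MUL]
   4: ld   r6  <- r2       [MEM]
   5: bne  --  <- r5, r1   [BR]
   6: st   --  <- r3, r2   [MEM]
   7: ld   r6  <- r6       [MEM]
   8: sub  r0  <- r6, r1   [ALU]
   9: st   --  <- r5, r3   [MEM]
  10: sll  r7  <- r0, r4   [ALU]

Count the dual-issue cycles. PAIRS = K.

t=0 i0,i1:add.ALU+and.ALU ; pair
t=1 i2,i3:sub.ALU+mul.MUL ; pair
t=2 i4,i5:ld.MEM+bne.BR ; pair
t=3 i6:st.MEM ; no-port MEM/MEM
t=4 i7:ld.MEM ; RAW r6
t=5 i8,i9:sub.ALU+st.MEM ; pair
t=6 i10:sll.ALU ; tail

PAIRS = 4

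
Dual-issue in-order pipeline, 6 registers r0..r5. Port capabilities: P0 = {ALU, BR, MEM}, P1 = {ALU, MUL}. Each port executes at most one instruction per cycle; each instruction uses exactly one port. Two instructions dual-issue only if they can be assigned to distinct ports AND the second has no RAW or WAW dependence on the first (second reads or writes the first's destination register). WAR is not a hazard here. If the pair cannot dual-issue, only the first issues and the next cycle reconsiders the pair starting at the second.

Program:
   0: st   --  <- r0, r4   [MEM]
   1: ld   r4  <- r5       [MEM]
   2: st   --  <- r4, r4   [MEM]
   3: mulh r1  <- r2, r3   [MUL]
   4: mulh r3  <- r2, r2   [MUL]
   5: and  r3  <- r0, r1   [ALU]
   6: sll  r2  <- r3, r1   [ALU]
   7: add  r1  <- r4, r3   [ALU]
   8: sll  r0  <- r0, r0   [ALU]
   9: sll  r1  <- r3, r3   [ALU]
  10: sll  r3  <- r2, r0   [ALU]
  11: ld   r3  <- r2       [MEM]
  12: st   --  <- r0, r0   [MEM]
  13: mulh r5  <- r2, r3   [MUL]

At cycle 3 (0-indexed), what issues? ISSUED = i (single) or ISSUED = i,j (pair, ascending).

ISSUED = 4

[0] i0  st  -- no-port MEM/MEM
[1] i1  ld  -- no-port MEM/MEM
[2] i2&i3  st;mulh  -- 2-wide
[3] i4  mulh  -- WAW r3
[4] i5  and  -- RAW r3
[5] i6&i7  sll;add  -- 2-wide
[6] i8&i9  sll;sll  -- 2-wide
[7] i10  sll  -- WAW r3
[8] i11  ld  -- no-port MEM/MEM
[9] i12&i13  st;mulh  -- 2-wide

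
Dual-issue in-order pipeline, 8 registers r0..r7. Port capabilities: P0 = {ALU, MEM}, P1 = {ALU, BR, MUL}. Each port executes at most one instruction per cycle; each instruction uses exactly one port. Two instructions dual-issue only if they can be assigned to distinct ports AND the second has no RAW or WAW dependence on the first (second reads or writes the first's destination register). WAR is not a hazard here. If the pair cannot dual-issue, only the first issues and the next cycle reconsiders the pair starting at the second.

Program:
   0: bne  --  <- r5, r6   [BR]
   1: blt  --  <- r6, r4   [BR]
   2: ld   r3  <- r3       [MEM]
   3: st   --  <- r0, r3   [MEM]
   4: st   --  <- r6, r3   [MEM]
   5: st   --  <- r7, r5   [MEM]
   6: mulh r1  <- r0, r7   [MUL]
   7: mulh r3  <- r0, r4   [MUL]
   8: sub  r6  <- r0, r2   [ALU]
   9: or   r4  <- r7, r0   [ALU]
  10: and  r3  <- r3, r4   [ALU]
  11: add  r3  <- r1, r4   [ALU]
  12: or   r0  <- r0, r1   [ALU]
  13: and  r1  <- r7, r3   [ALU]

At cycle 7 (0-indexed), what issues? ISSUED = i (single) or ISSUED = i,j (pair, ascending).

[0] i0  bne.BR  -- no-port BR/BR
[1] i1,i2  blt.BR;ld.MEM  -- pair
[2] i3  st.MEM  -- no-port MEM/MEM
[3] i4  st.MEM  -- no-port MEM/MEM
[4] i5,i6  st.MEM;mulh.MUL  -- pair
[5] i7,i8  mulh.MUL;sub.ALU  -- pair
[6] i9  or.ALU  -- RAW r4
[7] i10  and.ALU  -- WAW r3
[8] i11,i12  add.ALU;or.ALU  -- pair
[9] i13  and.ALU  -- tail

ISSUED = 10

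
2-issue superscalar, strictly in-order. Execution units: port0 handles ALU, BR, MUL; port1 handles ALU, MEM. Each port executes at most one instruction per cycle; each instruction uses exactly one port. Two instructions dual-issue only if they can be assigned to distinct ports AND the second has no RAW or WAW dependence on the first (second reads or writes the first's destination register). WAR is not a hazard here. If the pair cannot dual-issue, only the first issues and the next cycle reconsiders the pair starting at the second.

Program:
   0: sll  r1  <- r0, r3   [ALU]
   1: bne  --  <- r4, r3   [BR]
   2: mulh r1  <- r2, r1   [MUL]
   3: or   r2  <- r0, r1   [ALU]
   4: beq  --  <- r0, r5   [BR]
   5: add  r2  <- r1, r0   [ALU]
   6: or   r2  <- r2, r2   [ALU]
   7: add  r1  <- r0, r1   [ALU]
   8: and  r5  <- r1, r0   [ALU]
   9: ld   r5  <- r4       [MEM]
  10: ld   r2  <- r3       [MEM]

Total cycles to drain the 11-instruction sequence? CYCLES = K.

CYCLES = 8

  cy0 -> i0&i1 (sll.ALU;bne.BR) pair
  cy1 -> i2 (mulh.MUL) RAW r1
  cy2 -> i3&i4 (or.ALU;beq.BR) pair
  cy3 -> i5 (add.ALU) RAW+WAW r2
  cy4 -> i6&i7 (or.ALU;add.ALU) pair
  cy5 -> i8 (and.ALU) WAW r5
  cy6 -> i9 (ld.MEM) no-port MEM/MEM
  cy7 -> i10 (ld.MEM) tail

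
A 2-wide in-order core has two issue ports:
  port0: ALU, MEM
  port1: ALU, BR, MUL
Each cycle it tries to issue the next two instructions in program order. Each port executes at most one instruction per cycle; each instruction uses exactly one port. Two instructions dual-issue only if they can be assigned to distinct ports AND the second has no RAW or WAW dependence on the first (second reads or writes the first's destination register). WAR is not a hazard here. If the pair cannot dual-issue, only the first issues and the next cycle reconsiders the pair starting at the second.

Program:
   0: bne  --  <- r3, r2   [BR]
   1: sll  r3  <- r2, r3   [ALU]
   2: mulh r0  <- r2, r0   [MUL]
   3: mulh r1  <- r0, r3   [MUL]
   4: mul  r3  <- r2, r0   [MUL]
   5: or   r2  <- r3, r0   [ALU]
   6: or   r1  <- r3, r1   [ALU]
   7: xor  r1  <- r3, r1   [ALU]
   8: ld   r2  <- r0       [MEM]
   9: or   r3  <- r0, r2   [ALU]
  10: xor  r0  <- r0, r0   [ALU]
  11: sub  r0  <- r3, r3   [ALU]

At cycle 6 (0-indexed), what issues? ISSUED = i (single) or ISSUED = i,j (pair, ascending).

c0: i0/i1 bne sll  2-wide
c1: i2 mulh  no-port MUL/MUL
c2: i3 mulh  no-port MUL/MUL
c3: i4 mul  RAW r3
c4: i5/i6 or or  2-wide
c5: i7/i8 xor ld  2-wide
c6: i9/i10 or xor  2-wide
c7: i11 sub  tail

ISSUED = 9,10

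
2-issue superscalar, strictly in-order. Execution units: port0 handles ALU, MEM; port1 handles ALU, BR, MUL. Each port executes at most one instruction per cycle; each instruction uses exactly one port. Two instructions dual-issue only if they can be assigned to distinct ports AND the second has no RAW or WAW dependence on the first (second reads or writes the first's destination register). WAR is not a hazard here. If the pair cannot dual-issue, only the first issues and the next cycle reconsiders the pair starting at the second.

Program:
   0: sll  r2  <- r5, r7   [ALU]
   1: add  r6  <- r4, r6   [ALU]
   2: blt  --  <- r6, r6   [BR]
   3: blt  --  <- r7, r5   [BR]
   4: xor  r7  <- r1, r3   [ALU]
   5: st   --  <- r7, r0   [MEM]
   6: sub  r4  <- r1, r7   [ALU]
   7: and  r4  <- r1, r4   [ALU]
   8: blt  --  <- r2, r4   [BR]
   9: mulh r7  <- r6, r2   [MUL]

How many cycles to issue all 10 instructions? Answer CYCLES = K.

t=0 i0&i1:sll+add ; dual
t=1 i2:blt ; no-port BR/BR
t=2 i3&i4:blt+xor ; dual
t=3 i5&i6:st+sub ; dual
t=4 i7:and ; RAW r4
t=5 i8:blt ; no-port BR/MUL
t=6 i9:mulh ; tail

CYCLES = 7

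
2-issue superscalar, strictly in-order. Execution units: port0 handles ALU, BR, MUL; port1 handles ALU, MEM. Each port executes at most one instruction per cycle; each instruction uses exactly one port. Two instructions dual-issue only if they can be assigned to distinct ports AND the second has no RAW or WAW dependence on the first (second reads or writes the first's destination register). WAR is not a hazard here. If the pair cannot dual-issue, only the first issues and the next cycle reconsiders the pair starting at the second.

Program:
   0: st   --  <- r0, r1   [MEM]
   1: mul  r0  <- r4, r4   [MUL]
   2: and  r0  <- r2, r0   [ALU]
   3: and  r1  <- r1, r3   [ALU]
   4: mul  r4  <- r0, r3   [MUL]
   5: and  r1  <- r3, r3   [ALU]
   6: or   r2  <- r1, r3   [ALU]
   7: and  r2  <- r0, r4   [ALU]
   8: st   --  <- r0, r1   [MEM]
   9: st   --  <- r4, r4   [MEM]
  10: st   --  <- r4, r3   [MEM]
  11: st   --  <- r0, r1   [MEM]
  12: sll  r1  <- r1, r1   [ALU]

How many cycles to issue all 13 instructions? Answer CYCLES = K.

t=0 i0+i1:st/mul ; pair
t=1 i2+i3:and/and ; pair
t=2 i4+i5:mul/and ; pair
t=3 i6:or ; WAW r2
t=4 i7+i8:and/st ; pair
t=5 i9:st ; no-port MEM/MEM
t=6 i10:st ; no-port MEM/MEM
t=7 i11+i12:st/sll ; pair

CYCLES = 8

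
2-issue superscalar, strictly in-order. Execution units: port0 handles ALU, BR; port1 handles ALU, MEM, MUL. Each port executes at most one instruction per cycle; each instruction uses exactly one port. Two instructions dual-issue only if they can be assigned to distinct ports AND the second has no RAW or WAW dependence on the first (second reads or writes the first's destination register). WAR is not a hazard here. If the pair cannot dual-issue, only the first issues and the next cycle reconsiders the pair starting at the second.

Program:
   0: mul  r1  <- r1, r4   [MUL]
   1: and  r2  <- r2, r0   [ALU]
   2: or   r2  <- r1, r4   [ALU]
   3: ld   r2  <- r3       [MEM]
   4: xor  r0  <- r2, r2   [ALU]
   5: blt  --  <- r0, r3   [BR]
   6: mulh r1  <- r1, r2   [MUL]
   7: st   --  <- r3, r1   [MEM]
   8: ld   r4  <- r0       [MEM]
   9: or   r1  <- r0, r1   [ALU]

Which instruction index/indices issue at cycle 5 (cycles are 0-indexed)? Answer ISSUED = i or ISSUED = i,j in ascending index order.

0. mul and @i0+i1  | dual
1. or @i2  | WAW r2
2. ld @i3  | RAW r2
3. xor @i4  | RAW r0
4. blt mulh @i5+i6  | dual
5. st @i7  | no-port MEM/MEM
6. ld or @i8+i9  | dual

ISSUED = 7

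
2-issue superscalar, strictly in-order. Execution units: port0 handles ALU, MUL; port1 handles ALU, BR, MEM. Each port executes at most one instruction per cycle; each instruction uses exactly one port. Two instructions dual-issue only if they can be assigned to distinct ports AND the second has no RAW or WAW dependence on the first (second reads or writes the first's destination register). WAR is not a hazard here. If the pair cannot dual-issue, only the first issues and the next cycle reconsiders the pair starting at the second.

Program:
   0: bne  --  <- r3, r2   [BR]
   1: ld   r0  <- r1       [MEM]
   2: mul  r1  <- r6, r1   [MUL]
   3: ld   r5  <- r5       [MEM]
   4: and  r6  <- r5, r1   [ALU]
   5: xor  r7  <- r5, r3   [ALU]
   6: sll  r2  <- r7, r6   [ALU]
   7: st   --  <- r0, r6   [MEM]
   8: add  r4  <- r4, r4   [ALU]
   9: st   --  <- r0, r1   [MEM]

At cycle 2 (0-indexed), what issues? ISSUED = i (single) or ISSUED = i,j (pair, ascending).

  cy0 -> i0 (bne) no-port BR/MEM
  cy1 -> i1,i2 (ld;mul) 2-wide
  cy2 -> i3 (ld) RAW r5
  cy3 -> i4,i5 (and;xor) 2-wide
  cy4 -> i6,i7 (sll;st) 2-wide
  cy5 -> i8,i9 (add;st) 2-wide

ISSUED = 3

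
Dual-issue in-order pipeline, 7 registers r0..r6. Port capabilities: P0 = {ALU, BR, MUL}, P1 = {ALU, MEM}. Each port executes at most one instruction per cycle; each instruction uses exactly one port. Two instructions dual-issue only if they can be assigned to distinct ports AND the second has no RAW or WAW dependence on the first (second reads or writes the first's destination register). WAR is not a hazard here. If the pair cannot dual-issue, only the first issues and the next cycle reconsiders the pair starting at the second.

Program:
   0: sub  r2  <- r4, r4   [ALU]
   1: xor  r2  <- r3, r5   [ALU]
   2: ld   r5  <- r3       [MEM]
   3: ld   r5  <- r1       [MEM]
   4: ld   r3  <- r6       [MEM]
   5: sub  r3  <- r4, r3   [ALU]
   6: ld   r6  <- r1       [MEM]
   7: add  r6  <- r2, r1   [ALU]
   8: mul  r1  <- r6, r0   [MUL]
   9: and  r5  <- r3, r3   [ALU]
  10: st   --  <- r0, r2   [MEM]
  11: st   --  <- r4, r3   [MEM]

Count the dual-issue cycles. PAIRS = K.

t=0 i0:sub ; WAW r2
t=1 i1/i2:xor;ld ; 2-wide
t=2 i3:ld ; no-port MEM/MEM
t=3 i4:ld ; RAW+WAW r3
t=4 i5/i6:sub;ld ; 2-wide
t=5 i7:add ; RAW r6
t=6 i8/i9:mul;and ; 2-wide
t=7 i10:st ; no-port MEM/MEM
t=8 i11:st ; tail

PAIRS = 3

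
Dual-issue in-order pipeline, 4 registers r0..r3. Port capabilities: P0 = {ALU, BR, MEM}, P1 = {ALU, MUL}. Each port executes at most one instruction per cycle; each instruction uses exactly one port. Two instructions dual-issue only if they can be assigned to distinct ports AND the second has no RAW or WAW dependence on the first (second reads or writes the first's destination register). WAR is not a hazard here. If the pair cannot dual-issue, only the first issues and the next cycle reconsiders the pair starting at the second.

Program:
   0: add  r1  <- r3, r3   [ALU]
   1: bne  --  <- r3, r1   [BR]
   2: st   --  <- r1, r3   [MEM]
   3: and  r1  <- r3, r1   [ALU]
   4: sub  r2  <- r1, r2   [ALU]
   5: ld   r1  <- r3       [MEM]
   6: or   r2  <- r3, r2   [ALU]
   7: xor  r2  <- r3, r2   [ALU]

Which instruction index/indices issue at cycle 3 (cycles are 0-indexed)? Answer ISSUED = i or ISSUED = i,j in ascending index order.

ISSUED = 4,5

0. add.ALU @i0  | RAW r1
1. bne.BR @i1  | no-port BR/MEM
2. st.MEM;and.ALU @i2+i3  | 2-wide
3. sub.ALU;ld.MEM @i4+i5  | 2-wide
4. or.ALU @i6  | RAW+WAW r2
5. xor.ALU @i7  | tail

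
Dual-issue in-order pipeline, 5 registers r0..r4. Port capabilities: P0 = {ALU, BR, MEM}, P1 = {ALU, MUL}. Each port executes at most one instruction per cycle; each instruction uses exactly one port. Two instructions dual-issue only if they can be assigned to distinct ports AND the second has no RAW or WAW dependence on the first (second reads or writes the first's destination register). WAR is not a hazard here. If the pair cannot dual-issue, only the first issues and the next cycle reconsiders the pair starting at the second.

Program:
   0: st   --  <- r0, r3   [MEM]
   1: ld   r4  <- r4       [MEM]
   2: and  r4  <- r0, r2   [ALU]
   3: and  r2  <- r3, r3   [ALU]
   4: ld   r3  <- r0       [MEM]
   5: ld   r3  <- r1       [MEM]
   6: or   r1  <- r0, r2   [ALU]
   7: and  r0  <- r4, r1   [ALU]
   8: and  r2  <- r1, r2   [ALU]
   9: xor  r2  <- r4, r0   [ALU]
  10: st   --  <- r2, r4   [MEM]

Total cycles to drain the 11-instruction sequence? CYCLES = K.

t=0 i0:st ; no-port MEM/MEM
t=1 i1:ld ; WAW r4
t=2 i2,i3:and/and ; pair
t=3 i4:ld ; no-port MEM/MEM
t=4 i5,i6:ld/or ; pair
t=5 i7,i8:and/and ; pair
t=6 i9:xor ; RAW r2
t=7 i10:st ; tail

CYCLES = 8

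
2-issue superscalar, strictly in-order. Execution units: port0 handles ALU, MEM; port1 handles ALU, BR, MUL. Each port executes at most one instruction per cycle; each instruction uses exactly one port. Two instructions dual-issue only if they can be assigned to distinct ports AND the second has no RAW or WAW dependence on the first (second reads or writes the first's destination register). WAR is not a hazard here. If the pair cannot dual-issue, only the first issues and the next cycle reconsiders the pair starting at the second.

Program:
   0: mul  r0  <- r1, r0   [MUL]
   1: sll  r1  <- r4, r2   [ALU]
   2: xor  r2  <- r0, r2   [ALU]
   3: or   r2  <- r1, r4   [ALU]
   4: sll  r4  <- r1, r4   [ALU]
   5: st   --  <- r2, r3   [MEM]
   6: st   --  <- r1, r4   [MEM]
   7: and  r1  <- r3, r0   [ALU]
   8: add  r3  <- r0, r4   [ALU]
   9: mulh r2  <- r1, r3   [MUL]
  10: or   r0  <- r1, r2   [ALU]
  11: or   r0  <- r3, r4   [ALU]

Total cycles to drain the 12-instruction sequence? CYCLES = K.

CYCLES = 9

t=0 i0,i1:mul/sll ; dual
t=1 i2:xor ; WAW r2
t=2 i3,i4:or/sll ; dual
t=3 i5:st ; no-port MEM/MEM
t=4 i6,i7:st/and ; dual
t=5 i8:add ; RAW r3
t=6 i9:mulh ; RAW r2
t=7 i10:or ; WAW r0
t=8 i11:or ; tail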